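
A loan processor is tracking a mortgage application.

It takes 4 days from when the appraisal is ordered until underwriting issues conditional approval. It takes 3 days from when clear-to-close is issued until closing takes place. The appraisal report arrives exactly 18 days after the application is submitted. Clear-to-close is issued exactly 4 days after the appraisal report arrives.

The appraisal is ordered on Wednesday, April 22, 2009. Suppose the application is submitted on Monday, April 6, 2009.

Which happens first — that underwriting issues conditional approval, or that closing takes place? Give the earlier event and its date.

The appraisal is ordered: Apr 22, 2009.
Underwriting issues conditional approval: Apr 22, 2009 + 4 days = Apr 26, 2009.
The application is submitted: Apr 6, 2009.
The appraisal report arrives: Apr 6, 2009 + 18 days = Apr 24, 2009.
Clear-to-close is issued: Apr 24, 2009 + 4 days = Apr 28, 2009.
Closing takes place: Apr 28, 2009 + 3 days = May 1, 2009.
Comparing: underwriting issues conditional approval on Apr 26, 2009 vs closing takes place on May 1, 2009. Earlier: underwriting issues conditional approval.

Underwriting issues conditional approval — Sunday, April 26, 2009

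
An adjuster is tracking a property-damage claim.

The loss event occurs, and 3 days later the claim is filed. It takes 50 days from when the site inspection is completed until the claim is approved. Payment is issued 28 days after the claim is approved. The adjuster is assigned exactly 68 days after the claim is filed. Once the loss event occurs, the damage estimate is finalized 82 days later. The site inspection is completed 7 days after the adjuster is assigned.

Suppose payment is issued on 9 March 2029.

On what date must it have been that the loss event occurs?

4 October 2028

Payment is issued: Mar 9, 2029.
The claim is approved: Mar 9, 2029 − 28 days = Feb 9, 2029.
The site inspection is completed: Feb 9, 2029 − 50 days = Dec 21, 2028.
The adjuster is assigned: Dec 21, 2028 − 7 days = Dec 14, 2028.
The claim is filed: Dec 14, 2028 − 68 days = Oct 7, 2028.
The loss event occurs: Oct 7, 2028 − 3 days = Oct 4, 2028.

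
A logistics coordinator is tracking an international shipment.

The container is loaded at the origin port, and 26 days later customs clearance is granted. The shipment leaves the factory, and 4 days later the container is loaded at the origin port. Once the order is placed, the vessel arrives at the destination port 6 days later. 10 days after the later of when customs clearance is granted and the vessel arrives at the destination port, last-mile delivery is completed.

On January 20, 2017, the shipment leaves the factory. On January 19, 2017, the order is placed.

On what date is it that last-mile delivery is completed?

March 1, 2017

The shipment leaves the factory: Jan 20, 2017.
The container is loaded at the origin port: Jan 20, 2017 + 4 days = Jan 24, 2017.
Customs clearance is granted: Jan 24, 2017 + 26 days = Feb 19, 2017.
The order is placed: Jan 19, 2017.
The vessel arrives at the destination port: Jan 19, 2017 + 6 days = Jan 25, 2017.
Both prerequisites met — customs clearance is granted (Feb 19, 2017), the vessel arrives at the destination port (Jan 25, 2017); the later is Feb 19, 2017.
Last-mile delivery is completed: Feb 19, 2017 + 10 days = Mar 1, 2017.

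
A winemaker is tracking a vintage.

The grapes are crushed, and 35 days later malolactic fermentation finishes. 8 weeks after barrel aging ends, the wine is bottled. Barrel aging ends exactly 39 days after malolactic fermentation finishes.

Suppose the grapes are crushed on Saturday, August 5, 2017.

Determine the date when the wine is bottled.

The grapes are crushed: Aug 5, 2017.
Malolactic fermentation finishes: Aug 5, 2017 + 35 days = Sep 9, 2017.
Barrel aging ends: Sep 9, 2017 + 39 days = Oct 18, 2017.
The wine is bottled: Oct 18, 2017 + 8 weeks = Dec 13, 2017.

Wednesday, December 13, 2017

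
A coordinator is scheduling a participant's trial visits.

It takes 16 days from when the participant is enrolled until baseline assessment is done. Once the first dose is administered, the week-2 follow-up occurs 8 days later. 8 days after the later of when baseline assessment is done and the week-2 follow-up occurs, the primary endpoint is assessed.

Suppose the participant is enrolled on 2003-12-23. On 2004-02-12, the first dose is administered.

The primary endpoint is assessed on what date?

2004-02-28

The participant is enrolled: Dec 23, 2003.
Baseline assessment is done: Dec 23, 2003 + 16 days = Jan 8, 2004.
The first dose is administered: Feb 12, 2004.
The week-2 follow-up occurs: Feb 12, 2004 + 8 days = Feb 20, 2004.
Both prerequisites met — baseline assessment is done (Jan 8, 2004), the week-2 follow-up occurs (Feb 20, 2004); the later is Feb 20, 2004.
The primary endpoint is assessed: Feb 20, 2004 + 8 days = Feb 28, 2004.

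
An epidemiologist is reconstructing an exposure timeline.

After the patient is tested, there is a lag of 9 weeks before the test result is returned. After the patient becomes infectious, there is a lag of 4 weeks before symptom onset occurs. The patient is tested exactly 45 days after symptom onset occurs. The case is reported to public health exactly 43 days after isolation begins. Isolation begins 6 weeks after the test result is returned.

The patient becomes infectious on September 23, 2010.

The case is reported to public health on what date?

May 2, 2011

The patient becomes infectious: Sep 23, 2010.
Symptom onset occurs: Sep 23, 2010 + 4 weeks = Oct 21, 2010.
The patient is tested: Oct 21, 2010 + 45 days = Dec 5, 2010.
The test result is returned: Dec 5, 2010 + 9 weeks = Feb 6, 2011.
Isolation begins: Feb 6, 2011 + 6 weeks = Mar 20, 2011.
The case is reported to public health: Mar 20, 2011 + 43 days = May 2, 2011.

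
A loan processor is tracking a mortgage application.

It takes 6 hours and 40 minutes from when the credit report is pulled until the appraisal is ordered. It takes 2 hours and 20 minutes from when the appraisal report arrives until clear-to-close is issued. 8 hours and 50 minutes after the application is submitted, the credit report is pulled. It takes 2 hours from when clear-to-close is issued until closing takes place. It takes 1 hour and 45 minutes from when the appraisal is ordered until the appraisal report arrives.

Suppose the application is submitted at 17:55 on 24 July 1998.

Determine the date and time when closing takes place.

The application is submitted: 17:55 Jul 24, 1998.
The credit report is pulled: 17:55 Jul 24, 1998 + 8h50m = 02:45 Jul 25, 1998.
The appraisal is ordered: 02:45 Jul 25, 1998 + 6h40m = 09:25 Jul 25, 1998.
The appraisal report arrives: 09:25 Jul 25, 1998 + 1h45m = 11:10 Jul 25, 1998.
Clear-to-close is issued: 11:10 Jul 25, 1998 + 2h20m = 13:30 Jul 25, 1998.
Closing takes place: 13:30 Jul 25, 1998 + 2h = 15:30 Jul 25, 1998.

15:30 on 25 July 1998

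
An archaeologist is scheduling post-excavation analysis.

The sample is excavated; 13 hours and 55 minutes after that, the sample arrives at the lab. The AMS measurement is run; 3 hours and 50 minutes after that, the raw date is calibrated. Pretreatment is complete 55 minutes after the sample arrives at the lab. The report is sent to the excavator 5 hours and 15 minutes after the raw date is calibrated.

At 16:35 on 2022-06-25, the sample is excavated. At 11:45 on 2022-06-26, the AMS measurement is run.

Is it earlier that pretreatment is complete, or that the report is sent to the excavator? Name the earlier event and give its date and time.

Pretreatment is complete — 07:25 on 2022-06-26

The sample is excavated: 16:35 Jun 25, 2022.
The sample arrives at the lab: 16:35 Jun 25, 2022 + 13h55m = 06:30 Jun 26, 2022.
Pretreatment is complete: 06:30 Jun 26, 2022 + 55m = 07:25 Jun 26, 2022.
The AMS measurement is run: 11:45 Jun 26, 2022.
The raw date is calibrated: 11:45 Jun 26, 2022 + 3h50m = 15:35 Jun 26, 2022.
The report is sent to the excavator: 15:35 Jun 26, 2022 + 5h15m = 20:50 Jun 26, 2022.
Comparing: pretreatment is complete at 07:25 Jun 26, 2022 vs the report is sent to the excavator at 20:50 Jun 26, 2022. Earlier: pretreatment is complete.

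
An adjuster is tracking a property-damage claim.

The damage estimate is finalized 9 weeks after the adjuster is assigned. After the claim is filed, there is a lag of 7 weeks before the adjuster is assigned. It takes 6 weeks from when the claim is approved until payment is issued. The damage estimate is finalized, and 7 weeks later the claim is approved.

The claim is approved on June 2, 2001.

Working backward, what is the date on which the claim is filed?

December 23, 2000

The claim is approved: Jun 2, 2001.
The damage estimate is finalized: Jun 2, 2001 − 7 weeks = Apr 14, 2001.
The adjuster is assigned: Apr 14, 2001 − 9 weeks = Feb 10, 2001.
The claim is filed: Feb 10, 2001 − 7 weeks = Dec 23, 2000.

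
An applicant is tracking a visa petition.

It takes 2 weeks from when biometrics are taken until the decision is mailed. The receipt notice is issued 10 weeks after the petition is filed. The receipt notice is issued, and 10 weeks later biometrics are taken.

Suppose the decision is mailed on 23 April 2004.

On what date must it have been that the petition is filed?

The decision is mailed: Apr 23, 2004.
Biometrics are taken: Apr 23, 2004 − 2 weeks = Apr 9, 2004.
The receipt notice is issued: Apr 9, 2004 − 10 weeks = Jan 30, 2004.
The petition is filed: Jan 30, 2004 − 10 weeks = Nov 21, 2003.

21 November 2003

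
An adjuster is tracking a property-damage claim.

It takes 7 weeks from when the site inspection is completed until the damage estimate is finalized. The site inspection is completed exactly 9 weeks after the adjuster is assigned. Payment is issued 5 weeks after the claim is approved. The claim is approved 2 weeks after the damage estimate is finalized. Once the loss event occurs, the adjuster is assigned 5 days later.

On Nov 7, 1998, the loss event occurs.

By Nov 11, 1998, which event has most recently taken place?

The loss event occurs: Nov 7, 1998.
The adjuster is assigned: Nov 7, 1998 + 5 days = Nov 12, 1998.
The site inspection is completed: Nov 12, 1998 + 9 weeks = Jan 14, 1999.
The damage estimate is finalized: Jan 14, 1999 + 7 weeks = Mar 4, 1999.
The claim is approved: Mar 4, 1999 + 2 weeks = Mar 18, 1999.
Payment is issued: Mar 18, 1999 + 5 weeks = Apr 22, 1999.
Nov 11, 1998 falls between when the loss event occurs (Nov 7, 1998) and when the adjuster is assigned (Nov 12, 1998).

The loss event occurs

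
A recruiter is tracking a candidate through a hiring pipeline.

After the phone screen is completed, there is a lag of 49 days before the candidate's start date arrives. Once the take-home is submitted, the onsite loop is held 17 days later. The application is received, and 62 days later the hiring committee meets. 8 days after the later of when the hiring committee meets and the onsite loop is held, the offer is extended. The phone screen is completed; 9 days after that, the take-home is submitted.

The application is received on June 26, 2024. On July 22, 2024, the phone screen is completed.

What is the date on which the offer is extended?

The application is received: Jun 26, 2024.
The hiring committee meets: Jun 26, 2024 + 62 days = Aug 27, 2024.
The phone screen is completed: Jul 22, 2024.
The take-home is submitted: Jul 22, 2024 + 9 days = Jul 31, 2024.
The onsite loop is held: Jul 31, 2024 + 17 days = Aug 17, 2024.
Both prerequisites met — the hiring committee meets (Aug 27, 2024), the onsite loop is held (Aug 17, 2024); the later is Aug 27, 2024.
The offer is extended: Aug 27, 2024 + 8 days = Sep 4, 2024.

September 4, 2024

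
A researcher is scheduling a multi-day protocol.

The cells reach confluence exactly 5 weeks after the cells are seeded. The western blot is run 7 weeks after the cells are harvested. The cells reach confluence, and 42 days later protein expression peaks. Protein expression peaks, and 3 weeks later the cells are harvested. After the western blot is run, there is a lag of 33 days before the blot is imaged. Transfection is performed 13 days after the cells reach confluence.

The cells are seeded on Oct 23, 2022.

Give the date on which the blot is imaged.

The cells are seeded: Oct 23, 2022.
The cells reach confluence: Oct 23, 2022 + 5 weeks = Nov 27, 2022.
Protein expression peaks: Nov 27, 2022 + 42 days = Jan 8, 2023.
The cells are harvested: Jan 8, 2023 + 3 weeks = Jan 29, 2023.
The western blot is run: Jan 29, 2023 + 7 weeks = Mar 19, 2023.
The blot is imaged: Mar 19, 2023 + 33 days = Apr 21, 2023.

Apr 21, 2023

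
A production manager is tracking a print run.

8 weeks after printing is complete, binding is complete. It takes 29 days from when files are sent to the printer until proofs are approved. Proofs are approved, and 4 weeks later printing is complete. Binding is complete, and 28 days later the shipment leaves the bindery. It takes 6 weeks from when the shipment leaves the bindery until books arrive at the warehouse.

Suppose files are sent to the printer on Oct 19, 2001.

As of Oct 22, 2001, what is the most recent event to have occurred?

Files are sent to the printer

Files are sent to the printer: Oct 19, 2001.
Proofs are approved: Oct 19, 2001 + 29 days = Nov 17, 2001.
Printing is complete: Nov 17, 2001 + 4 weeks = Dec 15, 2001.
Binding is complete: Dec 15, 2001 + 8 weeks = Feb 9, 2002.
The shipment leaves the bindery: Feb 9, 2002 + 28 days = Mar 9, 2002.
Books arrive at the warehouse: Mar 9, 2002 + 6 weeks = Apr 20, 2002.
Oct 22, 2001 falls between when files are sent to the printer (Oct 19, 2001) and when proofs are approved (Nov 17, 2001).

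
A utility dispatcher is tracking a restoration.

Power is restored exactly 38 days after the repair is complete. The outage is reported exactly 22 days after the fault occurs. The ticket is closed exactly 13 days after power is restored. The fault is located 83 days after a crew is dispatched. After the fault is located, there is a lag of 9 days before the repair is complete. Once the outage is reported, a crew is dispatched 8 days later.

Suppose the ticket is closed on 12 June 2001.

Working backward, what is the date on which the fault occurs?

The ticket is closed: Jun 12, 2001.
Power is restored: Jun 12, 2001 − 13 days = May 30, 2001.
The repair is complete: May 30, 2001 − 38 days = Apr 22, 2001.
The fault is located: Apr 22, 2001 − 9 days = Apr 13, 2001.
A crew is dispatched: Apr 13, 2001 − 83 days = Jan 20, 2001.
The outage is reported: Jan 20, 2001 − 8 days = Jan 12, 2001.
The fault occurs: Jan 12, 2001 − 22 days = Dec 21, 2000.

21 December 2000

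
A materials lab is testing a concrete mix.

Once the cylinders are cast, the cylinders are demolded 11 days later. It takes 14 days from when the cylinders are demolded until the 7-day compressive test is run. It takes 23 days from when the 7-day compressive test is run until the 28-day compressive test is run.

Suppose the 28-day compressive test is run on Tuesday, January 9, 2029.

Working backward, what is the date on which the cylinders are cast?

The 28-day compressive test is run: Jan 9, 2029.
The 7-day compressive test is run: Jan 9, 2029 − 23 days = Dec 17, 2028.
The cylinders are demolded: Dec 17, 2028 − 14 days = Dec 3, 2028.
The cylinders are cast: Dec 3, 2028 − 11 days = Nov 22, 2028.

Wednesday, November 22, 2028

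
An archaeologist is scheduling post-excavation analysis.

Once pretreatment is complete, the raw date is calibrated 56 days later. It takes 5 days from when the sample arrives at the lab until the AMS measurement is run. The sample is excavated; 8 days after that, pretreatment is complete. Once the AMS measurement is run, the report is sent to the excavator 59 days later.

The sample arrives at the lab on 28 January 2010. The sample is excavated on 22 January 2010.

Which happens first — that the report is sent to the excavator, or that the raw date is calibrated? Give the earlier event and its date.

The sample arrives at the lab: Jan 28, 2010.
The AMS measurement is run: Jan 28, 2010 + 5 days = Feb 2, 2010.
The report is sent to the excavator: Feb 2, 2010 + 59 days = Apr 2, 2010.
The sample is excavated: Jan 22, 2010.
Pretreatment is complete: Jan 22, 2010 + 8 days = Jan 30, 2010.
The raw date is calibrated: Jan 30, 2010 + 56 days = Mar 27, 2010.
Comparing: the report is sent to the excavator on Apr 2, 2010 vs the raw date is calibrated on Mar 27, 2010. Earlier: the raw date is calibrated.

The raw date is calibrated — 27 March 2010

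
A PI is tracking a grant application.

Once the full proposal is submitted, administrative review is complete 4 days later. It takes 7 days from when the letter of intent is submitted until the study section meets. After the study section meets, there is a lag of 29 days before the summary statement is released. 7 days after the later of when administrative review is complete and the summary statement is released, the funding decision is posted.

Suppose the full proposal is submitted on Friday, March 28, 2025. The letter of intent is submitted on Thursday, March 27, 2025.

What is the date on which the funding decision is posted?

The full proposal is submitted: Mar 28, 2025.
Administrative review is complete: Mar 28, 2025 + 4 days = Apr 1, 2025.
The letter of intent is submitted: Mar 27, 2025.
The study section meets: Mar 27, 2025 + 7 days = Apr 3, 2025.
The summary statement is released: Apr 3, 2025 + 29 days = May 2, 2025.
Both prerequisites met — administrative review is complete (Apr 1, 2025), the summary statement is released (May 2, 2025); the later is May 2, 2025.
The funding decision is posted: May 2, 2025 + 7 days = May 9, 2025.

Friday, May 9, 2025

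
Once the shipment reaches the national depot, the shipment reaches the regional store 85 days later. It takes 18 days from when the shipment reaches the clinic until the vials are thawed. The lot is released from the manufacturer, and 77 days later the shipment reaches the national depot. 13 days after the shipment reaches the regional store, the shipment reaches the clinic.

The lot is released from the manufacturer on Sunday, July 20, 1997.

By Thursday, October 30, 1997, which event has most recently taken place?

The lot is released from the manufacturer: Jul 20, 1997.
The shipment reaches the national depot: Jul 20, 1997 + 77 days = Oct 5, 1997.
The shipment reaches the regional store: Oct 5, 1997 + 85 days = Dec 29, 1997.
The shipment reaches the clinic: Dec 29, 1997 + 13 days = Jan 11, 1998.
The vials are thawed: Jan 11, 1998 + 18 days = Jan 29, 1998.
Oct 30, 1997 falls between when the shipment reaches the national depot (Oct 5, 1997) and when the shipment reaches the regional store (Dec 29, 1997).

The shipment reaches the national depot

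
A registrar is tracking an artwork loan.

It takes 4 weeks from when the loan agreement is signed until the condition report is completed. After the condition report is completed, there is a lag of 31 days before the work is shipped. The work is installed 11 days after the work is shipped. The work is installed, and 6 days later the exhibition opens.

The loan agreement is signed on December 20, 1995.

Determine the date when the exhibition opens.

The loan agreement is signed: Dec 20, 1995.
The condition report is completed: Dec 20, 1995 + 4 weeks = Jan 17, 1996.
The work is shipped: Jan 17, 1996 + 31 days = Feb 17, 1996.
The work is installed: Feb 17, 1996 + 11 days = Feb 28, 1996.
The exhibition opens: Feb 28, 1996 + 6 days = Mar 5, 1996.

March 5, 1996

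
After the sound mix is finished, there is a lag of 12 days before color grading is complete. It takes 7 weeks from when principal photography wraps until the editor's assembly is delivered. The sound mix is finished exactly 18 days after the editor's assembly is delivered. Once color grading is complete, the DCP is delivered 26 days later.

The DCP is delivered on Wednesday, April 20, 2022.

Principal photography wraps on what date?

The DCP is delivered: Apr 20, 2022.
Color grading is complete: Apr 20, 2022 − 26 days = Mar 25, 2022.
The sound mix is finished: Mar 25, 2022 − 12 days = Mar 13, 2022.
The editor's assembly is delivered: Mar 13, 2022 − 18 days = Feb 23, 2022.
Principal photography wraps: Feb 23, 2022 − 7 weeks = Jan 5, 2022.

Wednesday, January 5, 2022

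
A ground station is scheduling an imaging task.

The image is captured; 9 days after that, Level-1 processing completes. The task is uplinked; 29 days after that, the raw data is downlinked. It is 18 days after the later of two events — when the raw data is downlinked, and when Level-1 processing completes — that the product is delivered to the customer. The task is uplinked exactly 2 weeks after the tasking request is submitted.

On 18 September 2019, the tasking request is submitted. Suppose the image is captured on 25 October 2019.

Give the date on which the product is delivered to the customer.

21 November 2019

The tasking request is submitted: Sep 18, 2019.
The task is uplinked: Sep 18, 2019 + 2 weeks = Oct 2, 2019.
The raw data is downlinked: Oct 2, 2019 + 29 days = Oct 31, 2019.
The image is captured: Oct 25, 2019.
Level-1 processing completes: Oct 25, 2019 + 9 days = Nov 3, 2019.
Both prerequisites met — the raw data is downlinked (Oct 31, 2019), Level-1 processing completes (Nov 3, 2019); the later is Nov 3, 2019.
The product is delivered to the customer: Nov 3, 2019 + 18 days = Nov 21, 2019.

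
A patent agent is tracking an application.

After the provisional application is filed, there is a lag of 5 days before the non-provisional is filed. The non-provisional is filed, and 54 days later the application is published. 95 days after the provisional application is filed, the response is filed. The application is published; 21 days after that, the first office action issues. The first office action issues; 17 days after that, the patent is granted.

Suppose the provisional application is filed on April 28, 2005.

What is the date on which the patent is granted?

The provisional application is filed: Apr 28, 2005.
The non-provisional is filed: Apr 28, 2005 + 5 days = May 3, 2005.
The application is published: May 3, 2005 + 54 days = Jun 26, 2005.
The first office action issues: Jun 26, 2005 + 21 days = Jul 17, 2005.
The patent is granted: Jul 17, 2005 + 17 days = Aug 3, 2005.

August 3, 2005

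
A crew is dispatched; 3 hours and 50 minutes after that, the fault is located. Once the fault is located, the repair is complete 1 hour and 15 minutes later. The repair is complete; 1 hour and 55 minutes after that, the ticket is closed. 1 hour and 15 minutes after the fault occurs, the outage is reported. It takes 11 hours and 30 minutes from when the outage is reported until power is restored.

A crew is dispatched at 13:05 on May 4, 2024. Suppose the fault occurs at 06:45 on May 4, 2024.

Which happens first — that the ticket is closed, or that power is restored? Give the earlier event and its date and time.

A crew is dispatched: 13:05 May 4, 2024.
The fault is located: 13:05 May 4, 2024 + 3h50m = 16:55 May 4, 2024.
The repair is complete: 16:55 May 4, 2024 + 1h15m = 18:10 May 4, 2024.
The ticket is closed: 18:10 May 4, 2024 + 1h55m = 20:05 May 4, 2024.
The fault occurs: 06:45 May 4, 2024.
The outage is reported: 06:45 May 4, 2024 + 1h15m = 08:00 May 4, 2024.
Power is restored: 08:00 May 4, 2024 + 11h30m = 19:30 May 4, 2024.
Comparing: the ticket is closed at 20:05 May 4, 2024 vs power is restored at 19:30 May 4, 2024. Earlier: power is restored.

Power is restored — 19:30 on May 4, 2024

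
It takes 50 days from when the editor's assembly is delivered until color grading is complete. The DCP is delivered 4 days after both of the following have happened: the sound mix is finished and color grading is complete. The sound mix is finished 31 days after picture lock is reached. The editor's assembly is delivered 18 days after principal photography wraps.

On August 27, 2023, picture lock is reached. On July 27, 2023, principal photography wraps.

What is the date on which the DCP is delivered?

Picture lock is reached: Aug 27, 2023.
The sound mix is finished: Aug 27, 2023 + 31 days = Sep 27, 2023.
Principal photography wraps: Jul 27, 2023.
The editor's assembly is delivered: Jul 27, 2023 + 18 days = Aug 14, 2023.
Color grading is complete: Aug 14, 2023 + 50 days = Oct 3, 2023.
Both prerequisites met — the sound mix is finished (Sep 27, 2023), color grading is complete (Oct 3, 2023); the later is Oct 3, 2023.
The DCP is delivered: Oct 3, 2023 + 4 days = Oct 7, 2023.

October 7, 2023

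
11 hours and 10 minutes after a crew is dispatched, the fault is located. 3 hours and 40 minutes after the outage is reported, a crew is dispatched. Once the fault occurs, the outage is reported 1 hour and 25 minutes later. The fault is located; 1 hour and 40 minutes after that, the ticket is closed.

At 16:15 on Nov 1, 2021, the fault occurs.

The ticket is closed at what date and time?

10:10 on Nov 2, 2021

The fault occurs: 16:15 Nov 1, 2021.
The outage is reported: 16:15 Nov 1, 2021 + 1h25m = 17:40 Nov 1, 2021.
A crew is dispatched: 17:40 Nov 1, 2021 + 3h40m = 21:20 Nov 1, 2021.
The fault is located: 21:20 Nov 1, 2021 + 11h10m = 08:30 Nov 2, 2021.
The ticket is closed: 08:30 Nov 2, 2021 + 1h40m = 10:10 Nov 2, 2021.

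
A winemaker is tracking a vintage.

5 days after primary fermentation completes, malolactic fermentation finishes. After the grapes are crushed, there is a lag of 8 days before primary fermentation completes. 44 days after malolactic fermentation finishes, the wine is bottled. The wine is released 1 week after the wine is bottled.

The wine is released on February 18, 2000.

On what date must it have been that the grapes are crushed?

The wine is released: Feb 18, 2000.
The wine is bottled: Feb 18, 2000 − 1 week = Feb 11, 2000.
Malolactic fermentation finishes: Feb 11, 2000 − 44 days = Dec 29, 1999.
Primary fermentation completes: Dec 29, 1999 − 5 days = Dec 24, 1999.
The grapes are crushed: Dec 24, 1999 − 8 days = Dec 16, 1999.

December 16, 1999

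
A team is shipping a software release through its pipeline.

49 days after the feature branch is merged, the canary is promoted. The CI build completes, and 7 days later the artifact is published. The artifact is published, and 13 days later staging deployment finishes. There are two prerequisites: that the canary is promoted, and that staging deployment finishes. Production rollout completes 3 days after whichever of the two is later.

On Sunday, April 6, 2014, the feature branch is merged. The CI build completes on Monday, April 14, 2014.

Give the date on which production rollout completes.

The feature branch is merged: Apr 6, 2014.
The canary is promoted: Apr 6, 2014 + 49 days = May 25, 2014.
The CI build completes: Apr 14, 2014.
The artifact is published: Apr 14, 2014 + 7 days = Apr 21, 2014.
Staging deployment finishes: Apr 21, 2014 + 13 days = May 4, 2014.
Both prerequisites met — the canary is promoted (May 25, 2014), staging deployment finishes (May 4, 2014); the later is May 25, 2014.
Production rollout completes: May 25, 2014 + 3 days = May 28, 2014.

Wednesday, May 28, 2014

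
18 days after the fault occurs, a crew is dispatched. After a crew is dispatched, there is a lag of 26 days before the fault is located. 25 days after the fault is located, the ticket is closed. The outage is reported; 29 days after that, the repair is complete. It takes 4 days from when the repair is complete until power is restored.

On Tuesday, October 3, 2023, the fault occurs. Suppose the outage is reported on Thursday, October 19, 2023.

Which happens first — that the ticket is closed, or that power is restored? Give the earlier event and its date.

Power is restored — Tuesday, November 21, 2023

The fault occurs: Oct 3, 2023.
A crew is dispatched: Oct 3, 2023 + 18 days = Oct 21, 2023.
The fault is located: Oct 21, 2023 + 26 days = Nov 16, 2023.
The ticket is closed: Nov 16, 2023 + 25 days = Dec 11, 2023.
The outage is reported: Oct 19, 2023.
The repair is complete: Oct 19, 2023 + 29 days = Nov 17, 2023.
Power is restored: Nov 17, 2023 + 4 days = Nov 21, 2023.
Comparing: the ticket is closed on Dec 11, 2023 vs power is restored on Nov 21, 2023. Earlier: power is restored.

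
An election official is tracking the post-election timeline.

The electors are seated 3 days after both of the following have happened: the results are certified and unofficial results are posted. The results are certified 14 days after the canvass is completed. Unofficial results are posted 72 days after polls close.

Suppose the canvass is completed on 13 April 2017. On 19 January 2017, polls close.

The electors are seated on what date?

30 April 2017

The canvass is completed: Apr 13, 2017.
The results are certified: Apr 13, 2017 + 14 days = Apr 27, 2017.
Polls close: Jan 19, 2017.
Unofficial results are posted: Jan 19, 2017 + 72 days = Apr 1, 2017.
Both prerequisites met — the results are certified (Apr 27, 2017), unofficial results are posted (Apr 1, 2017); the later is Apr 27, 2017.
The electors are seated: Apr 27, 2017 + 3 days = Apr 30, 2017.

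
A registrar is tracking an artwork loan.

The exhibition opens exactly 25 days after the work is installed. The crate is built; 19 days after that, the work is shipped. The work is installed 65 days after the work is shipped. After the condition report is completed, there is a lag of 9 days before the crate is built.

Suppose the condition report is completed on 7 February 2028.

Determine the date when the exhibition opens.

4 June 2028

The condition report is completed: Feb 7, 2028.
The crate is built: Feb 7, 2028 + 9 days = Feb 16, 2028.
The work is shipped: Feb 16, 2028 + 19 days = Mar 6, 2028.
The work is installed: Mar 6, 2028 + 65 days = May 10, 2028.
The exhibition opens: May 10, 2028 + 25 days = Jun 4, 2028.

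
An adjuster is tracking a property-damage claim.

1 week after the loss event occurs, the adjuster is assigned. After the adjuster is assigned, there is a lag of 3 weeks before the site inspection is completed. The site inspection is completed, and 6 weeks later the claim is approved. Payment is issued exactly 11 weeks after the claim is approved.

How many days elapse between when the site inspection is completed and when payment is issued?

Causal path: the site inspection is completed → the claim is approved → payment is issued.
Total delay along the path: 6 + 11 weeks = 17 weeks = 119 days.

119 days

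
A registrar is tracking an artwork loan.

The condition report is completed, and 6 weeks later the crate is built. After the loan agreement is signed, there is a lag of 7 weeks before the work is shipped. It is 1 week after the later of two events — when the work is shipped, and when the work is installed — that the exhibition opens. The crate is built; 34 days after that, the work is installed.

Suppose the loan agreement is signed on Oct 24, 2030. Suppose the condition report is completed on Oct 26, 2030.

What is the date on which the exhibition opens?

Jan 17, 2031

The loan agreement is signed: Oct 24, 2030.
The work is shipped: Oct 24, 2030 + 7 weeks = Dec 12, 2030.
The condition report is completed: Oct 26, 2030.
The crate is built: Oct 26, 2030 + 6 weeks = Dec 7, 2030.
The work is installed: Dec 7, 2030 + 34 days = Jan 10, 2031.
Both prerequisites met — the work is shipped (Dec 12, 2030), the work is installed (Jan 10, 2031); the later is Jan 10, 2031.
The exhibition opens: Jan 10, 2031 + 1 week = Jan 17, 2031.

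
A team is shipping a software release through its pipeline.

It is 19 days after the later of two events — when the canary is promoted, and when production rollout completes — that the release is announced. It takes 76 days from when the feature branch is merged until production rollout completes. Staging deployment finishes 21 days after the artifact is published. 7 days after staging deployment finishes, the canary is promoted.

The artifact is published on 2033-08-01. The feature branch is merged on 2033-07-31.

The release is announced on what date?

2033-11-03

The artifact is published: Aug 1, 2033.
Staging deployment finishes: Aug 1, 2033 + 21 days = Aug 22, 2033.
The canary is promoted: Aug 22, 2033 + 7 days = Aug 29, 2033.
The feature branch is merged: Jul 31, 2033.
Production rollout completes: Jul 31, 2033 + 76 days = Oct 15, 2033.
Both prerequisites met — the canary is promoted (Aug 29, 2033), production rollout completes (Oct 15, 2033); the later is Oct 15, 2033.
The release is announced: Oct 15, 2033 + 19 days = Nov 3, 2033.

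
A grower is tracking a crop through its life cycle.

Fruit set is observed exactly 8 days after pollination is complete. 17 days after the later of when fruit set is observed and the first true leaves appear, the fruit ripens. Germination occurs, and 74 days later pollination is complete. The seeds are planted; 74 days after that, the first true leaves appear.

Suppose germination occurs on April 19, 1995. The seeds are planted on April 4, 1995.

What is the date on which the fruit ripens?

Germination occurs: Apr 19, 1995.
Pollination is complete: Apr 19, 1995 + 74 days = Jul 2, 1995.
Fruit set is observed: Jul 2, 1995 + 8 days = Jul 10, 1995.
The seeds are planted: Apr 4, 1995.
The first true leaves appear: Apr 4, 1995 + 74 days = Jun 17, 1995.
Both prerequisites met — fruit set is observed (Jul 10, 1995), the first true leaves appear (Jun 17, 1995); the later is Jul 10, 1995.
The fruit ripens: Jul 10, 1995 + 17 days = Jul 27, 1995.

July 27, 1995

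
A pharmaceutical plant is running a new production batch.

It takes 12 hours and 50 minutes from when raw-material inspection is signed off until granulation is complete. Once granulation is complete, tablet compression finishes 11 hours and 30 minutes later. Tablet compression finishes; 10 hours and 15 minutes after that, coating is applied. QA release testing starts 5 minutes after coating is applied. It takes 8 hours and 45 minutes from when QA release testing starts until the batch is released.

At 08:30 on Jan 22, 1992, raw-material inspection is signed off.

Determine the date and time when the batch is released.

Raw-material inspection is signed off: 08:30 Jan 22, 1992.
Granulation is complete: 08:30 Jan 22, 1992 + 12h50m = 21:20 Jan 22, 1992.
Tablet compression finishes: 21:20 Jan 22, 1992 + 11h30m = 08:50 Jan 23, 1992.
Coating is applied: 08:50 Jan 23, 1992 + 10h15m = 19:05 Jan 23, 1992.
QA release testing starts: 19:05 Jan 23, 1992 + 5m = 19:10 Jan 23, 1992.
The batch is released: 19:10 Jan 23, 1992 + 8h45m = 03:55 Jan 24, 1992.

03:55 on Jan 24, 1992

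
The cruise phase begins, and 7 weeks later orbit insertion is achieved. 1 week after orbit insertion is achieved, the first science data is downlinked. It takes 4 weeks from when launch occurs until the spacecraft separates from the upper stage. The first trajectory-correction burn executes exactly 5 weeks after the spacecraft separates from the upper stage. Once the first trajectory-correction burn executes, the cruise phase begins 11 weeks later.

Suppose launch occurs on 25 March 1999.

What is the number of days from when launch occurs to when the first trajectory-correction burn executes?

63 days

Causal path: launch occurs → the spacecraft separates from the upper stage → the first trajectory-correction burn executes.
Total delay along the path: 4 + 5 weeks = 9 weeks = 63 days.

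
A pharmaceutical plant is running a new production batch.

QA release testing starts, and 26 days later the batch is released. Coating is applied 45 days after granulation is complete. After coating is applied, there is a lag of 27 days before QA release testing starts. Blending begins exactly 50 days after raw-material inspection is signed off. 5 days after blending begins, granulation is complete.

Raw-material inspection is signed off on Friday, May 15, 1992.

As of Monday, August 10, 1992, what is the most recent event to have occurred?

Granulation is complete

Raw-material inspection is signed off: May 15, 1992.
Blending begins: May 15, 1992 + 50 days = Jul 4, 1992.
Granulation is complete: Jul 4, 1992 + 5 days = Jul 9, 1992.
Coating is applied: Jul 9, 1992 + 45 days = Aug 23, 1992.
QA release testing starts: Aug 23, 1992 + 27 days = Sep 19, 1992.
The batch is released: Sep 19, 1992 + 26 days = Oct 15, 1992.
Aug 10, 1992 falls between when granulation is complete (Jul 9, 1992) and when coating is applied (Aug 23, 1992).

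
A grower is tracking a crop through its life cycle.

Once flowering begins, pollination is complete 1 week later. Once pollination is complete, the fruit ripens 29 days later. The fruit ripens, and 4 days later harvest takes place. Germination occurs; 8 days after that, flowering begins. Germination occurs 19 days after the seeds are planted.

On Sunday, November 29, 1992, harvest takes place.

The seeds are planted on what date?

Harvest takes place: Nov 29, 1992.
The fruit ripens: Nov 29, 1992 − 4 days = Nov 25, 1992.
Pollination is complete: Nov 25, 1992 − 29 days = Oct 27, 1992.
Flowering begins: Oct 27, 1992 − 1 week = Oct 20, 1992.
Germination occurs: Oct 20, 1992 − 8 days = Oct 12, 1992.
The seeds are planted: Oct 12, 1992 − 19 days = Sep 23, 1992.

Wednesday, September 23, 1992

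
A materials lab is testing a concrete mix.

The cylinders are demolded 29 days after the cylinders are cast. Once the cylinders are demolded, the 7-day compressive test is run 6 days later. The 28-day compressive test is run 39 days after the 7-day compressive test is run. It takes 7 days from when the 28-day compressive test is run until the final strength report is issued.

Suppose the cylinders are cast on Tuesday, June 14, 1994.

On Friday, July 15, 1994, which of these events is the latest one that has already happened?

The cylinders are demolded

The cylinders are cast: Jun 14, 1994.
The cylinders are demolded: Jun 14, 1994 + 29 days = Jul 13, 1994.
The 7-day compressive test is run: Jul 13, 1994 + 6 days = Jul 19, 1994.
The 28-day compressive test is run: Jul 19, 1994 + 39 days = Aug 27, 1994.
The final strength report is issued: Aug 27, 1994 + 7 days = Sep 3, 1994.
Jul 15, 1994 falls between when the cylinders are demolded (Jul 13, 1994) and when the 7-day compressive test is run (Jul 19, 1994).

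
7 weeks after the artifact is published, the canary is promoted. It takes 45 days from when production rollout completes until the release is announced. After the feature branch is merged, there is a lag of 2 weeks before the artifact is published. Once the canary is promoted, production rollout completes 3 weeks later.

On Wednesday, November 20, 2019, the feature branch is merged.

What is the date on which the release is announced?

The feature branch is merged: Nov 20, 2019.
The artifact is published: Nov 20, 2019 + 2 weeks = Dec 4, 2019.
The canary is promoted: Dec 4, 2019 + 7 weeks = Jan 22, 2020.
Production rollout completes: Jan 22, 2020 + 3 weeks = Feb 12, 2020.
The release is announced: Feb 12, 2020 + 45 days = Mar 28, 2020.

Saturday, March 28, 2020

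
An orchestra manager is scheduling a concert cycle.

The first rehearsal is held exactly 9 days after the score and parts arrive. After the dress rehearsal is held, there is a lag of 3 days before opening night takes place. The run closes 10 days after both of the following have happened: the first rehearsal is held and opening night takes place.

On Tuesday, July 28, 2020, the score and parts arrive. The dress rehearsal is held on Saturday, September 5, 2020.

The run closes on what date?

Friday, September 18, 2020

The score and parts arrive: Jul 28, 2020.
The first rehearsal is held: Jul 28, 2020 + 9 days = Aug 6, 2020.
The dress rehearsal is held: Sep 5, 2020.
Opening night takes place: Sep 5, 2020 + 3 days = Sep 8, 2020.
Both prerequisites met — the first rehearsal is held (Aug 6, 2020), opening night takes place (Sep 8, 2020); the later is Sep 8, 2020.
The run closes: Sep 8, 2020 + 10 days = Sep 18, 2020.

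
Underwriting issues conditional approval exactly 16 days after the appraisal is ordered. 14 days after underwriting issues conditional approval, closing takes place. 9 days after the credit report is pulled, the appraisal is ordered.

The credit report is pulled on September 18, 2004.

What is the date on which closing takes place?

The credit report is pulled: Sep 18, 2004.
The appraisal is ordered: Sep 18, 2004 + 9 days = Sep 27, 2004.
Underwriting issues conditional approval: Sep 27, 2004 + 16 days = Oct 13, 2004.
Closing takes place: Oct 13, 2004 + 14 days = Oct 27, 2004.

October 27, 2004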